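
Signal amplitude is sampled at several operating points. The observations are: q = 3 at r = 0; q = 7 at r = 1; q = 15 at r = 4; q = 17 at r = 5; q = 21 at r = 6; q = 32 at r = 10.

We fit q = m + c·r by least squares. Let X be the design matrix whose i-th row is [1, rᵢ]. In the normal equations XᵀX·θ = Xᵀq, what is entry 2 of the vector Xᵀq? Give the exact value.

Entry 2 ↔ basis r, so (Xᵀq)_{2} = Σᵢ (r)·qᵢ = (0)·(3) + (1)·(7) + (4)·(15) + (5)·(17) + (6)·(21) + (10)·(32) = 598.

598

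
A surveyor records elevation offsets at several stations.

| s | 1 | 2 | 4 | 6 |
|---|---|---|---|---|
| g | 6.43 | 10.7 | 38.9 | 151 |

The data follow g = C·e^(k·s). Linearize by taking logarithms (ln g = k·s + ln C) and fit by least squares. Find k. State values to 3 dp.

k = 0.637

With ln gᵢ as the transformed response and sᵢ as the regressor:
Over the data: Σs = 13.0000, Σ(s)² = 57.0000, Σln g = 12.9095, Σs·ln g = 51.3491.
Normal system: [[57.0000, 13.0000]; [13.0000, 4]]·[k, ln C]ᵀ = [51.3491, 12.9095]ᵀ.
Slope k = (n·Σs·ln g − Σs·Σln g)/(n·Σ(s)² − (Σs)²) = (4·51.3491 − 13.0000·12.9095)/59.0000 = 0.63683; ln C = (Σln g − k·Σs)/n = 1.15767.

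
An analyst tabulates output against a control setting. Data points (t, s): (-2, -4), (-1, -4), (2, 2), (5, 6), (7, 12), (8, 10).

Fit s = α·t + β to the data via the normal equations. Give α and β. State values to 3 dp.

α = 1.616, β = -1.451

Setting ∂/∂α … = 0 gives: 147·α + 19·β = 210;  19·α + 6·β = 22.
det = 147·6 − 19² = 521.
α = (210·6 − 19·22)/521 = 842/521; β = (147·22 − 19·210)/521 = -756/521.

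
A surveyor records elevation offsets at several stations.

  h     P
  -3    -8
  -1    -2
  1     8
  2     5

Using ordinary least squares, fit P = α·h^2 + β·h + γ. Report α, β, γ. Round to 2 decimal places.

α = -0.41, β = 2.61, γ = 2.93

AᵀA·[α, β, γ]ᵀ = AᵀP reads: 99·α + (-19)·β + 15·γ = -46;  (-19)·α + 15·β + (-1)·γ = 44;  15·α + (-1)·β + 4·γ = 3.
(Σh^2·h^2 = 99, Σh^2·h = -19, Σh^2 = 15, Σh·h = 15, Σh = -1, Σ1 = 4, Σh^2·P = -46, Σh·P = 44, ΣP = 3.)
Solving the 3×3 system (Gaussian elimination) gives α = -81/199, β = 520/199, γ = 583/199.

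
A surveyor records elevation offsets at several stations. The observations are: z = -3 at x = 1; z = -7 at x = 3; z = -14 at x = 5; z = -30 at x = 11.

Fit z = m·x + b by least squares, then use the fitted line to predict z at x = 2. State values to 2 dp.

ẑ = -5.25

From the data, Σx·x = 156, Σx = 20, Σ1 = 4.
Moment sums: Σx·z = -424, Σz = -54.
Normal equations: [[156, 20]; [20, 4]]·[m, b]ᵀ = [-424, -54]ᵀ.
Determinant 156·4 − 20² = 224.
m = ((-424)·4 − 20·(-54))/224 = -11/4; b = (156·(-54) − 20·(-424))/224 = 1/4.
At x = 2: ẑ = (-11/4)·(2) + (1/4)·(1) = -21/4.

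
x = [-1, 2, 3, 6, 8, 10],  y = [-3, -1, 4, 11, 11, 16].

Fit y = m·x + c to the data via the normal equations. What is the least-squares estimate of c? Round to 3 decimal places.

c = -2.048

Sums needed: Σx·x = 214, Σx = 28, Σ1 = 6.
For Aᵀy: Σx·y = 327, Σy = 38.
So AᵀA·[m, c]ᵀ = Aᵀy: [[214, 28]; [28, 6]]·[m, c]ᵀ = [327, 38]ᵀ.
det = 214·6 − 28² = 500.
m = (327·6 − 28·38)/500 = 449/250; c = (214·38 − 28·327)/500 = -256/125.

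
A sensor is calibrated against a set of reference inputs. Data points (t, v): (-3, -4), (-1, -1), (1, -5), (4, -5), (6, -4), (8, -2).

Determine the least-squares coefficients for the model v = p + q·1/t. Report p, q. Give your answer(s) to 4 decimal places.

Setting ∂/∂p … = 0 gives: 6·p + (5/24)·q = -21;  (5/24)·p + (1277/576)·q = -29/6.
det = 6·(1277/576) − (5/24)² = 7637/576.
p = ((-21)·(1277/576) − (5/24)·(-29/6))/(7637/576) = -26237/7637; q = (6·(-29/6) − (5/24)·(-21))/(7637/576) = -14184/7637.

p = -3.4355, q = -1.8573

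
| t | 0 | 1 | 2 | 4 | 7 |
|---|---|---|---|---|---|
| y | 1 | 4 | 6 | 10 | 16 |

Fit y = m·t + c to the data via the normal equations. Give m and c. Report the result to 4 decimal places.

m = 2.0909, c = 1.5455

From the data, Σt·t = 70, Σt = 14, Σ1 = 5.
And Σt·y = 168, Σy = 37.
Eliminating c: 5·(row 1) − 14·(row 2) gives 154·m = 5·168 − 14·37 = 322, so m = 23/11.
Then c = (37 − 14·(23/11))/5 = 17/11.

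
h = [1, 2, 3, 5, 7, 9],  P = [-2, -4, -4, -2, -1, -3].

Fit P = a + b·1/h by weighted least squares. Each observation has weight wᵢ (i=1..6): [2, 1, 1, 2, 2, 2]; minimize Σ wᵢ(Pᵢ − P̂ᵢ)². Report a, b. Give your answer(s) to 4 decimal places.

a = -2.3639, b = -0.0964

From the data, Σwᵢ·1 = 10, Σwᵢ·1/h = 2357/630, Σwᵢ·1/h·1/h = 994877/396900.
Right-hand side: Σwᵢ·P = -24, Σwᵢ·1/h·P = -318/35.
Normal equations: [[10, 2357/630]; [2357/630, 994877/396900]]·[a, b]ᵀ = [-24, -318/35]ᵀ.
Determinant 10·(994877/396900) − (2357/630)² = 4393321/396900.
a = ((-24)·(994877/396900) − (2357/630)·(-318/35))/(4393321/396900) = -10385580/4393321; b = (10·(-318/35) − (2357/630)·(-24))/(4393321/396900) = -423360/4393321.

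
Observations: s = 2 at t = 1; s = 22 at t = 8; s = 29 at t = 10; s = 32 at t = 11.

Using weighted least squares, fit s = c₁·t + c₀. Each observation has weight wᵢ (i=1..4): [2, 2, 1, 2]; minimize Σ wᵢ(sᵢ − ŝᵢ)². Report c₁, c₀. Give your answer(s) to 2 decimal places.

c₁ = 2.99, c₀ = -1.18

From the data, Σwᵢ·t·t = 472, Σwᵢ·t = 50, Σwᵢ·1 = 7.
And Σwᵢ·t·s = 1350, Σwᵢ·s = 141.
Normal equations: [[472, 50]; [50, 7]]·[c₁, c₀]ᵀ = [1350, 141]ᵀ.
Δ = 472·7 − 50² = 804.
c₁ = (1350·7 − 50·141)/804 = 200/67; c₀ = (472·141 − 50·1350)/804 = -79/67.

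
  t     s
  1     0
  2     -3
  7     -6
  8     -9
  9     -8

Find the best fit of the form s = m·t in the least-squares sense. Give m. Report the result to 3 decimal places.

From the data, Σt·t = 199.
For Aᵀs: Σt·s = -192.
m = (-192)/199 = -0.964824.

m = -0.965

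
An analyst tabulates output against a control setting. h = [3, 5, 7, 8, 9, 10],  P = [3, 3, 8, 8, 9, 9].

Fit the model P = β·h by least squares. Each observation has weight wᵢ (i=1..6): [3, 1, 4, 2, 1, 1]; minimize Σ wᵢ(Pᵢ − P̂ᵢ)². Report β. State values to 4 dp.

Entries of XᵀWX: Σwᵢ·h·h = 557.
Moment sums: Σwᵢ·h·P = 565.
Hence β = 565 / 557 ≈ 1.01436.

β = 1.0144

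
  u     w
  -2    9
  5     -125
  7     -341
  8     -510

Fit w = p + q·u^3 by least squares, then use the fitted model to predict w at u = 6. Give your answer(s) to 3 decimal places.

From the data, Σ1 = 4, Σu^3 = 972, Σu^3·u^3 = 395482.
And Σw = -967, Σu^3·w = -393780.
XᵀX·[p, q]ᵀ = Xᵀw becomes [[4, 972]; [972, 395482]]·[p, q]ᵀ = [-967, -393780]ᵀ.
Δ = 4·395482 − 972² = 637144.
p = ((-967)·395482 − 972·(-393780))/637144 = 161533/318572; q = (4·(-393780) − 972·(-967))/637144 = -158799/159286.
At u = 6: ŵ = (161533/318572)·(1) + (-158799/159286)·(216) = -68439635/318572.

ŵ = -214.833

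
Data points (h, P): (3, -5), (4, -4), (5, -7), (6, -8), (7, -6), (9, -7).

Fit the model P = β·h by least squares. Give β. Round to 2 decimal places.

β = -1.01

With design matrix X, XᵀX = [[216]] and XᵀP = [-219]ᵀ.
Hence β = -219 / 216 ≈ -1.01389.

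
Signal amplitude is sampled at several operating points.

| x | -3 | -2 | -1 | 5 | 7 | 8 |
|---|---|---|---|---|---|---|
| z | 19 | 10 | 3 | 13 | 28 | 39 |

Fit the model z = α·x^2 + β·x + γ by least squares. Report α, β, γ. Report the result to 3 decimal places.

The normal equations are: 7220·α + 944·β + 152·γ = 4407;  944·α + 152·β + 14·γ = 493;  152·α + 14·β + 6·γ = 112.
(Σx^2·x^2 = 7220, Σx^2·x = 944, Σx^2 = 152, Σx·x = 152, Σx = 14, Σ1 = 6, Σx^2·z = 4407, Σx·z = 493, Σz = 112.)
Row-reducing yields α = 76177/82140, β = -108371/41070, γ = 18199/13690.

α = 0.927, β = -2.639, γ = 1.329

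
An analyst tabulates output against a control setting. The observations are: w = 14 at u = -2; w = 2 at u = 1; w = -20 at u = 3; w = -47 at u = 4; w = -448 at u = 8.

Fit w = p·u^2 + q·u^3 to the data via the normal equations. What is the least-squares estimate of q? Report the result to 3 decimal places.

q = -1.009

The normal system XᵀX·[p, q]ᵀ = Xᵀw is [[4450, 34004]; [34004, 267034]]·[p, q]ᵀ = [-29546, -233034]ᵀ.
Δ = 4450·267034 − 34004² = 32029284.
p = ((-29546)·267034 − 34004·(-233034))/32029284 = 8575393/8007321; q = (4450·(-233034) − 34004·(-29546))/32029284 = -8079779/8007321.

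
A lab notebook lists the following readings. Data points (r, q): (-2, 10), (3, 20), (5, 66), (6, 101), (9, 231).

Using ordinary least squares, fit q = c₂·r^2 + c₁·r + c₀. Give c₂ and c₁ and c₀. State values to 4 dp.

Sums needed: Σr^2·r^2 = 8579, Σr^2·r = 1089, Σr^2 = 155, Σr·r = 155, Σr = 21, Σ1 = 5.
And Σr^2·q = 24217, Σr·q = 3055, Σq = 428.
MᵀM·[c₂, c₁, c₀]ᵀ = Mᵀq becomes [[8579, 1089, 155]; [1089, 155, 21]; [155, 21, 5]]·[c₂, c₁, c₀]ᵀ = [24217, 3055, 428]ᵀ.
Row-reducing yields c₂ = 225815/75324, c₁ = -20931/25108, c₀ = -72200/18831.

c₂ = 2.9979, c₁ = -0.8336, c₀ = -3.8341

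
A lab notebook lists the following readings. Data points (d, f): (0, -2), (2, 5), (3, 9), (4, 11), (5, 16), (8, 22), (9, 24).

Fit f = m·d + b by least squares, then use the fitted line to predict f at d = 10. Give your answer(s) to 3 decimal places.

f̂ = 28.083

Setting ∂/∂m … = 0 gives: 199·m + 31·b = 553;  31·m + 7·b = 85.
det = 199·7 − 31² = 432.
m = (553·7 − 31·85)/432 = 103/36; b = (199·85 − 31·553)/432 = -19/36.
At d = 10: f̂ = (103/36)·(10) + (-19/36)·(1) = 337/12.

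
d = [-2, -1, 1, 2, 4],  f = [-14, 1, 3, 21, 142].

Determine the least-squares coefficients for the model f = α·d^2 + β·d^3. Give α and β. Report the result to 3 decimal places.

With design matrix M, MᵀM = [[290, 1024]; [1024, 4226]] and Mᵀf = [2304, 9370]ᵀ.
Δ = 290·4226 − 1024² = 176964.
α = (2304·4226 − 1024·9370)/176964 = 35456/44241; β = (290·9370 − 1024·2304)/176964 = 89501/44241.

α = 0.801, β = 2.023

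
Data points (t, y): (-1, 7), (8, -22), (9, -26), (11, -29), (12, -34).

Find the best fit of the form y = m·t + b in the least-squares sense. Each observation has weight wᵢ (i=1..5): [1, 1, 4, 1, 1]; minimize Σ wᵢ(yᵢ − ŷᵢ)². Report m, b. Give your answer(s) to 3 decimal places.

Compute the Gram sums: Σwᵢ·t·t = 654, Σwᵢ·t = 66, Σwᵢ·1 = 8.
Moment sums: Σwᵢ·t·y = -1846, Σwᵢ·y = -182.
Eliminating b: 8·(row 1) − 66·(row 2) gives 876·m = 8·(-1846) − 66·(-182) = -2756, so m = -689/219.
Then b = ((-182) − 66·(-689/219))/8 = 234/73.

m = -3.146, b = 3.205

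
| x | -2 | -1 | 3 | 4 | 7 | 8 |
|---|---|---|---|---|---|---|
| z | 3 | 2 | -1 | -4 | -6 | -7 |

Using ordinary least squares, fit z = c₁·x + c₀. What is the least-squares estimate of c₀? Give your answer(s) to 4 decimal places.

c₀ = 1.0382

Setting ∂/∂c₁ … = 0 gives: 143·c₁ + 19·c₀ = -125;  19·c₁ + 6·c₀ = -13.
(Σx·x = 143, Σx = 19, Σ1 = 6, Σx·z = -125, Σz = -13.)
Eliminating c₀: 6·(row 1) − 19·(row 2) gives 497·c₁ = 6·(-125) − 19·(-13) = -503, so c₁ = -503/497.
Then c₀ = ((-13) − 19·(-503/497))/6 = 516/497.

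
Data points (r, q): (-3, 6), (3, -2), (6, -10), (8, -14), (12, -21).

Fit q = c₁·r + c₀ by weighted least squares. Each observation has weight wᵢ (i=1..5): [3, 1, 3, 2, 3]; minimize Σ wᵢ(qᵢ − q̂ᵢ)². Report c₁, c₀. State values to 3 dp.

Entries of XᵀWX: Σwᵢ·r·r = 704, Σwᵢ·r = 64, Σwᵢ·1 = 12.
Right-hand side: Σwᵢ·r·q = -1220, Σwᵢ·q = -105.
XᵀWX·[c₁, c₀]ᵀ = XᵀWq becomes [[704, 64]; [64, 12]]·[c₁, c₀]ᵀ = [-1220, -105]ᵀ.
Eliminating c₀: 12·(row 1) − 64·(row 2) gives 4352·c₁ = 12·(-1220) − 64·(-105) = -7920, so c₁ = -495/272.
Then c₀ = ((-105) − 64·(-495/272))/12 = 65/68.

c₁ = -1.820, c₀ = 0.956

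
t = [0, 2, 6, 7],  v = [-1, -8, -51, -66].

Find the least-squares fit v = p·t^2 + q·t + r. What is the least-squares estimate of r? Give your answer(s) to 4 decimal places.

Normal-equation sums: Σt^2·t^2 = 3713, Σt^2·t = 567, Σt^2 = 89, Σt·t = 89, Σt = 15, Σ1 = 4.
For Mᵀv: Σt^2·v = -5102, Σt·v = -784, Σv = -126.
Row-reducing yields p = -5237/4684, q = -7253/4684, r = -956/1171.

r = -0.8164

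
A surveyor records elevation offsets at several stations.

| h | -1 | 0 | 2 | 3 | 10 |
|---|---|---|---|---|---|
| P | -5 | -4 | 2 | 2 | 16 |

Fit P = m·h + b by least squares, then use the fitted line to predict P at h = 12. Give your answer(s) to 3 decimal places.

Normal-equation sums: Σh·h = 114, Σh = 14, Σ1 = 5.
Moment sums: Σh·P = 175, ΣP = 11.
Normal equations: [[114, 14]; [14, 5]]·[m, b]ᵀ = [175, 11]ᵀ.
Determinant 114·5 − 14² = 374.
m = (175·5 − 14·11)/374 = 721/374; b = (114·11 − 14·175)/374 = -598/187.
At h = 12: P̂ = (721/374)·(12) + (-598/187)·(1) = 3728/187.

P̂ = 19.936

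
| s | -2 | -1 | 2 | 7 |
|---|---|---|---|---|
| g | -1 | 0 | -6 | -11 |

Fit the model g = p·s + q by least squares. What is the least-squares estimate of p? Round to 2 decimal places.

p = -1.22

The normal system AᵀA·[p, q]ᵀ = Aᵀg is [[58, 6]; [6, 4]]·[p, q]ᵀ = [-87, -18]ᵀ.
Δ = 58·4 − 6² = 196.
p = ((-87)·4 − 6·(-18))/196 = -60/49; q = (58·(-18) − 6·(-87))/196 = -261/98.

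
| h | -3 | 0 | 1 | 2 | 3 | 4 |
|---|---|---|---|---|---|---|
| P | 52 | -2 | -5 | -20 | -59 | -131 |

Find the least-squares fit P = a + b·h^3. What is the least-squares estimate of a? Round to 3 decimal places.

Sums needed: Σ1 = 6, Σh^3 = 73, Σh^3·h^3 = 5619.
Right-hand side: ΣP = -165, Σh^3·P = -11546.
det = 6·5619 − 73² = 28385.
a = ((-165)·5619 − 73·(-11546))/28385 = -84277/28385; b = (6·(-11546) − 73·(-165))/28385 = -57231/28385.

a = -2.969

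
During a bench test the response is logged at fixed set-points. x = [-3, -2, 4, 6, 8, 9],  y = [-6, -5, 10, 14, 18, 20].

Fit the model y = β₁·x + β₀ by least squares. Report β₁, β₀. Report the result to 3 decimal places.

β₁ = 2.235, β₀ = 0.307

Normal-equation sums: Σx·x = 210, Σx = 22, Σ1 = 6.
For Aᵀy: Σx·y = 476, Σy = 51.
det = 210·6 − 22² = 776.
β₁ = (476·6 − 22·51)/776 = 867/388; β₀ = (210·51 − 22·476)/776 = 119/388.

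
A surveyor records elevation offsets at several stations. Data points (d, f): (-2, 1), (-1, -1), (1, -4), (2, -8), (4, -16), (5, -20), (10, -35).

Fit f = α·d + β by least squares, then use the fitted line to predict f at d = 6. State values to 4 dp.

f̂ = -22.0920

Setting ∂/∂α … = 0 gives: 151·α + 19·β = -535;  19·α + 7·β = -83.
(Σd·d = 151, Σd = 19, Σ1 = 7, Σd·f = -535, Σf = -83.)
det = 151·7 − 19² = 696.
α = ((-535)·7 − 19·(-83))/696 = -271/87; β = (151·(-83) − 19·(-535))/696 = -296/87.
At d = 6: f̂ = (-271/87)·(6) + (-296/87)·(1) = -1922/87.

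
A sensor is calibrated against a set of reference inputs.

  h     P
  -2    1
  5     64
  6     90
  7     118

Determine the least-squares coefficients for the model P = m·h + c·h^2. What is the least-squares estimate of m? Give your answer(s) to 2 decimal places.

From the data, Σh·h = 114, Σh·h^2 = 676, Σh^2·h^2 = 4338.
Right-hand side: Σh·P = 1684, Σh^2·P = 10626.
det = 114·4338 − 676² = 37556.
m = (1684·4338 − 676·10626)/37556 = 744/229; c = (114·10626 − 676·1684)/37556 = 445/229.

m = 3.25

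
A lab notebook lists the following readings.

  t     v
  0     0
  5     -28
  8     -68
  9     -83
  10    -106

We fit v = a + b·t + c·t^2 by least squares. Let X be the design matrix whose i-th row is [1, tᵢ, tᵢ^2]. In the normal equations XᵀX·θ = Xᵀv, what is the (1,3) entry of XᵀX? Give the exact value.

270

Row 1 ↔ basis 1, column 3 ↔ basis t^2, so (XᵀX)_{1,3} = Σᵢ t^2 = (1)·(0) + (1)·(25) + (1)·(64) + (1)·(81) + (1)·(100) = 270.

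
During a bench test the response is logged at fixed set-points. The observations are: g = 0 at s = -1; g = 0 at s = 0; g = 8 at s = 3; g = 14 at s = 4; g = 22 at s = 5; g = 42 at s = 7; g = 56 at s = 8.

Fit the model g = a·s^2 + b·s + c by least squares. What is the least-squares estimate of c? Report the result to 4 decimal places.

c = -0.3431

From the data, Σs^2·s^2 = 7460, Σs^2·s = 1070, Σs^2 = 164, Σs·s = 164, Σs = 26, Σ1 = 7.
And Σs^2·g = 6488, Σs·g = 932, Σg = 142.
Normal equations: [[7460, 1070, 164]; [1070, 164, 26]; [164, 26, 7]]·[a, b, c]ᵀ = [6488, 932, 142]ᵀ.
Solving the 3×3 system (Gaussian elimination) gives a = 1416/1673, b = 360/1673, c = -82/239.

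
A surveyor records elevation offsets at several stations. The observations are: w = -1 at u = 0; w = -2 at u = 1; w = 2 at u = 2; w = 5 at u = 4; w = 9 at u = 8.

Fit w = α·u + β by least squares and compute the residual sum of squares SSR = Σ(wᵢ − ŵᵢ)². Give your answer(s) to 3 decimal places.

SSR = 5.575

With design matrix X, XᵀX = [[85, 15]; [15, 5]] and Xᵀw = [94, 13]ᵀ.
Determinant 85·5 − 15² = 200.
α = (94·5 − 15·13)/200 = 11/8; β = (85·13 − 15·94)/200 = -61/40.
Residuals: 21/40, -37/20, 31/40, 41/40, -19/40; SSR = 223/40.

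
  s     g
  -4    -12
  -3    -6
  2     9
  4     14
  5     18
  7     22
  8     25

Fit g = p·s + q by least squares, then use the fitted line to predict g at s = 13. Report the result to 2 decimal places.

The normal equations are: 183·p + 19·q = 584;  19·p + 7·q = 70.
(Σs·s = 183, Σs = 19, Σ1 = 7, Σs·g = 584, Σg = 70.)
Determinant 183·7 − 19² = 920.
p = (584·7 − 19·70)/920 = 1379/460; q = (183·70 − 19·584)/920 = 857/460.
At s = 13: ĝ = (1379/460)·(13) + (857/460)·(1) = 4696/115.

ĝ = 40.83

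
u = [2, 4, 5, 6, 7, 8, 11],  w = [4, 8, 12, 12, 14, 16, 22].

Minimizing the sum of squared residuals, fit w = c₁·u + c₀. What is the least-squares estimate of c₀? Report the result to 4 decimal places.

The normal equations are: 315·c₁ + 43·c₀ = 640;  43·c₁ + 7·c₀ = 88.
Δ = 315·7 − 43² = 356.
c₁ = (640·7 − 43·88)/356 = 174/89; c₀ = (315·88 − 43·640)/356 = 50/89.

c₀ = 0.5618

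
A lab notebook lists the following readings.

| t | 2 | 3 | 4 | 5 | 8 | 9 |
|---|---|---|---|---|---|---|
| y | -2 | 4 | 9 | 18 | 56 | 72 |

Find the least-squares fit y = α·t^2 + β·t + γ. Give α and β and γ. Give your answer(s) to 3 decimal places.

α = 0.987, β = -0.322, γ = -4.919

Sums needed: Σt^2·t^2 = 11635, Σt^2·t = 1465, Σt^2 = 199, Σt·t = 199, Σt = 31, Σ1 = 6.
Right-hand side: Σt^2·y = 10038, Σt·y = 1230, Σy = 157.
So MᵀM·[α, β, γ]ᵀ = Mᵀy: [[11635, 1465, 199]; [1465, 199, 31]; [199, 31, 6]]·[α, β, γ]ᵀ = [10038, 1230, 157]ᵀ.
Inverting the 3×3 Gram matrix, [α, β, γ]ᵀ = [4637/4696, -1513/4696, -11549/2348]ᵀ.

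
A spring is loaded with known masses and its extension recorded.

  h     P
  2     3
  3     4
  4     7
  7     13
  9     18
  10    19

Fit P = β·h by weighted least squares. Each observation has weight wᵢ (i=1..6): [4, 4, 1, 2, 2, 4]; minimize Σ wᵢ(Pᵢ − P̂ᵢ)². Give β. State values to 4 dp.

β = 1.8764

The normal system AᵀWA·[β]ᵀ = AᵀWP is [[728]]·[β]ᵀ = [1366]ᵀ.
β = 1366/728 = 1.87637.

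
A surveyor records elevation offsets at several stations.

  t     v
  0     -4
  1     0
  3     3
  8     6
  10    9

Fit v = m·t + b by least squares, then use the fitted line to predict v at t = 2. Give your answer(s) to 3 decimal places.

The normal system MᵀM·[m, b]ᵀ = Mᵀv is [[174, 22]; [22, 5]]·[m, b]ᵀ = [147, 14]ᵀ.
Determinant 174·5 − 22² = 386.
m = (147·5 − 22·14)/386 = 427/386; b = (174·14 − 22·147)/386 = -399/193.
At t = 2: v̂ = (427/386)·(2) + (-399/193)·(1) = 28/193.

v̂ = 0.145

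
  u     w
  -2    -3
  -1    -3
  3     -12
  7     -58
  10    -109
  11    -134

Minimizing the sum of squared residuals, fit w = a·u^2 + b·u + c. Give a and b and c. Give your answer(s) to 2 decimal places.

a = -1.01, b = -0.81, c = -1.45

With design matrix A, AᵀA = [[27140, 2692, 284]; [2692, 284, 28]; [284, 28, 6]] and Aᵀw = [-30079, -2997, -319]ᵀ.
Row-reducing yields a = -8831/8718, b = -14095/17436, c = -2103/1453.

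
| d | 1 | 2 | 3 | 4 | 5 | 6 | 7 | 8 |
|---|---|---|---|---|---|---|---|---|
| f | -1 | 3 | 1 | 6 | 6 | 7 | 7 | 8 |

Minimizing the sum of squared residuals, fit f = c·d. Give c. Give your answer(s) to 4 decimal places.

c = 1.0637

The normal equations are: 204·c = 217.
(Σd·d = 204, Σd·f = 217.)
Hence c = 217 / 204 ≈ 1.06373.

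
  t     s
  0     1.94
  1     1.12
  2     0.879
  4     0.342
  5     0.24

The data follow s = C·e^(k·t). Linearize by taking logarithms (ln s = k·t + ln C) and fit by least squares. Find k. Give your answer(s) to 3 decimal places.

k = -0.414

Taking logs, ln s = k·t + ln C, so regress ln s on t.
Over the data: Σt = 12.0000, Σ(t)² = 46.0000, Σln s = -1.8530, Σt·ln s = -11.5720.
Normal system: [[46.0000, 12.0000]; [12.0000, 5]]·[k, ln C]ᵀ = [-11.5720, -1.8530]ᵀ.
Δ = 46.0000·5 − (12.0000)² = 86.0000; k = (-11.5720·5 − 12.0000·-1.8530)/86.0000 = -0.41423, ln C = (46.0000·-1.8530 − 12.0000·-11.5720)/86.0000 = 0.62355.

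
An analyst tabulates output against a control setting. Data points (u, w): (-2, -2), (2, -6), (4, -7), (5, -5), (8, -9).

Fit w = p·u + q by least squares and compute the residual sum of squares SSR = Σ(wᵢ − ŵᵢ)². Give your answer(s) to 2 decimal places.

SSR = 5.36

Entries of MᵀM: Σu·u = 113, Σu = 17, Σ1 = 5.
Moment sums: Σu·w = -133, Σw = -29.
Normal equations: [[113, 17]; [17, 5]]·[p, q]ᵀ = [-133, -29]ᵀ.
Determinant 113·5 − 17² = 276.
p = ((-133)·5 − 17·(-29))/276 = -43/69; q = (113·(-29) − 17·(-133))/276 = -254/69.
Residuals: 10/23, -74/69, -19/23, 124/69, -1/3; SSR = 370/69.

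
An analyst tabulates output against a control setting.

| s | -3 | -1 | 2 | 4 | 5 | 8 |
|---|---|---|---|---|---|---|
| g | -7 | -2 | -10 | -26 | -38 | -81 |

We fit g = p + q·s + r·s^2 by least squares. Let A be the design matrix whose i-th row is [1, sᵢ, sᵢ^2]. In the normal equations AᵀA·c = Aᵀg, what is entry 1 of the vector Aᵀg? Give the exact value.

Entry 1 ↔ basis 1, so (Aᵀg)_{1} = Σᵢ gᵢ = (1)·(-7) + (1)·(-2) + (1)·(-10) + (1)·(-26) + (1)·(-38) + (1)·(-81) = -164.

-164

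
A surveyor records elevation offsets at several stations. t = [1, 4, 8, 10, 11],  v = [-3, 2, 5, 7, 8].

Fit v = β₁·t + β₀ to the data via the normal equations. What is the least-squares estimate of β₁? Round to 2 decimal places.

β₁ = 1.04

Normal-equation sums: Σt·t = 302, Σt = 34, Σ1 = 5.
Moment sums: Σt·v = 203, Σv = 19.
Eliminating β₀: 5·(row 1) − 34·(row 2) gives 354·β₁ = 5·203 − 34·19 = 369, so β₁ = 123/118.
Then β₀ = (19 − 34·(123/118))/5 = -194/59.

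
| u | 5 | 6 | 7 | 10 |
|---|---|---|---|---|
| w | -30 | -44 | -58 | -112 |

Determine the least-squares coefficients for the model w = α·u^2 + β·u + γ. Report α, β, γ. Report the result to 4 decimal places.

α = -0.7624, β = -4.9171, γ = 13.4475

The normal system MᵀM·[α, β, γ]ᵀ = Mᵀw is [[14322, 1684, 210]; [1684, 210, 28]; [210, 28, 4]]·[α, β, γ]ᵀ = [-16376, -1940, -244]ᵀ.
Row-reducing yields α = -138/181, β = -890/181, γ = 2434/181.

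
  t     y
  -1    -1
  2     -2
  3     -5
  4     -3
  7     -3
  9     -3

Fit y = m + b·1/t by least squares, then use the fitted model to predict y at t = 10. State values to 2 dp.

With design matrix X, XᵀX = [[6, 85/252]; [85/252, 92485/63504]] and Xᵀy = [-17, -89/28]ᵀ.
Δ = 6·(92485/63504) − (85/252)² = 547685/63504.
m = ((-17)·(92485/63504) − (85/252)·(-89/28))/(547685/63504) = -300832/109537; b = (6·(-89/28) − (85/252)·(-17))/(547685/63504) = -846972/547685.
At t = 10: ŷ = (-300832/109537)·(1) + (-846972/547685)·(1/10) = -7944286/2738425.

ŷ = -2.90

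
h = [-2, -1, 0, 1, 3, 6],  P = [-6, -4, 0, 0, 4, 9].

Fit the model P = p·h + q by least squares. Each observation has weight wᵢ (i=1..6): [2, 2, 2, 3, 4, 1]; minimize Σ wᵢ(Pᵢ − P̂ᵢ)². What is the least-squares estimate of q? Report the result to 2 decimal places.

Forming AᵀWA = [[85, 15]; [15, 14]] and AᵀWP = [134, 5]ᵀ gives AᵀWA·[p, q]ᵀ = AᵀWP.
Eliminating q: 14·(row 1) − 15·(row 2) gives 965·p = 14·134 − 15·5 = 1801, so p = 1801/965.
Then q = (5 − 15·(1801/965))/14 = -317/193.

q = -1.64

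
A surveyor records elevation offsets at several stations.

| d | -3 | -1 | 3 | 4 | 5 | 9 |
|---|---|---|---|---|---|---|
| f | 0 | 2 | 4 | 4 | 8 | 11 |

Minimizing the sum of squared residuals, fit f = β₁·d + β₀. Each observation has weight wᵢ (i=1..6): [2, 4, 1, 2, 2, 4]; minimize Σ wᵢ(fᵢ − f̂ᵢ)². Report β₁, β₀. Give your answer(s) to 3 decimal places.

From the data, Σwᵢ·d·d = 437, Σwᵢ·d = 47, Σwᵢ·1 = 15.
Moment sums: Σwᵢ·d·f = 512, Σwᵢ·f = 80.
AᵀWA·[β₁, β₀]ᵀ = AᵀWf becomes [[437, 47]; [47, 15]]·[β₁, β₀]ᵀ = [512, 80]ᵀ.
Determinant 437·15 − 47² = 4346.
β₁ = (512·15 − 47·80)/4346 = 1960/2173; β₀ = (437·80 − 47·512)/4346 = 5448/2173.

β₁ = 0.902, β₀ = 2.507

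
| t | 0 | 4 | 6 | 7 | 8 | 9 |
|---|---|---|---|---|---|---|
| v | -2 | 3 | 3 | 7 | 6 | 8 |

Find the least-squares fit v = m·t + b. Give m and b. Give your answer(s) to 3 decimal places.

m = 1.075, b = -1.925

Entries of XᵀX: Σt·t = 246, Σt = 34, Σ1 = 6.
Right-hand side: Σt·v = 199, Σv = 25.
So XᵀX·[m, b]ᵀ = Xᵀv: [[246, 34]; [34, 6]]·[m, b]ᵀ = [199, 25]ᵀ.
Eliminating b: 6·(row 1) − 34·(row 2) gives 320·m = 6·199 − 34·25 = 344, so m = 43/40.
Then b = (25 − 34·(43/40))/6 = -77/40.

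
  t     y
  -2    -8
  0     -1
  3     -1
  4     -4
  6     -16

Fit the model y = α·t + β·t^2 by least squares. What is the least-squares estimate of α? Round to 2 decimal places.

α = 2.27

From the data, Σt·t = 65, Σt·t^2 = 299, Σt^2·t^2 = 1649.
For Xᵀy: Σt·y = -99, Σt^2·y = -681.
det = 65·1649 − 299² = 17784.
α = ((-99)·1649 − 299·(-681))/17784 = 1682/741; β = (65·(-681) − 299·(-99))/17784 = -47/57.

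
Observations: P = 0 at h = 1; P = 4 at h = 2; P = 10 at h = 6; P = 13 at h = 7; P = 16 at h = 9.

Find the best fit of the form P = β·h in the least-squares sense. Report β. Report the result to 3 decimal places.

β = 1.772

Forming MᵀM = [[171]] and MᵀP = [303]ᵀ gives MᵀM·[β]ᵀ = MᵀP.
Hence β = 303 / 171 ≈ 1.77193.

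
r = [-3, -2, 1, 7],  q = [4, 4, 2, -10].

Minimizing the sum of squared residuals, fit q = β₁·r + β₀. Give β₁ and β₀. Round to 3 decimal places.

The normal system AᵀA·[β₁, β₀]ᵀ = Aᵀq is [[63, 3]; [3, 4]]·[β₁, β₀]ᵀ = [-88, 0]ᵀ.
det = 63·4 − 3² = 243.
β₁ = ((-88)·4 − 3·0)/243 = -352/243; β₀ = (63·0 − 3·(-88))/243 = 88/81.

β₁ = -1.449, β₀ = 1.086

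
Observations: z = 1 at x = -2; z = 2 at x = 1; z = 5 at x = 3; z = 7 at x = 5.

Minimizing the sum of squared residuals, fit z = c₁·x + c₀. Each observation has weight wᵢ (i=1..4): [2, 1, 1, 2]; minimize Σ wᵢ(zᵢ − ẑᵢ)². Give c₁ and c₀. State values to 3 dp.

c₁ = 0.870, c₀ = 2.383

The normal equations are: 68·c₁ + 10·c₀ = 83;  10·c₁ + 6·c₀ = 23.
(Σwᵢ·x·x = 68, Σwᵢ·x = 10, Σwᵢ·1 = 6, Σwᵢ·x·z = 83, Σwᵢ·z = 23.)
Determinant 68·6 − 10² = 308.
c₁ = (83·6 − 10·23)/308 = 67/77; c₀ = (68·23 − 10·83)/308 = 367/154.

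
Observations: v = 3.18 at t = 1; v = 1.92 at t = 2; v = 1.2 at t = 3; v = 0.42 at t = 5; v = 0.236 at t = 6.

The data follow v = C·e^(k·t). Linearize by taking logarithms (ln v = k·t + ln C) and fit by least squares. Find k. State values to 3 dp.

Taking logs, ln v = k·t + ln C, so regress ln v on t.
Over the data: Σt = 17.0000, Σ(t)² = 75.0000, Σln v = -0.3199, Σt·ln v = -9.9925.
Normal system: [[75.0000, 17.0000]; [17.0000, 5]]·[k, ln C]ᵀ = [-9.9925, -0.3199]ᵀ.
Δ = 75.0000·5 − (17.0000)² = 86.0000; k = (-9.9925·5 − 17.0000·-0.3199)/86.0000 = -0.51773, ln C = (75.0000·-0.3199 − 17.0000·-9.9925)/86.0000 = 1.69629.

k = -0.518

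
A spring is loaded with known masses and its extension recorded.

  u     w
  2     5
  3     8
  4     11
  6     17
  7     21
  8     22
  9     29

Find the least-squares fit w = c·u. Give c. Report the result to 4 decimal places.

c = 2.9498

Entries of MᵀM: Σu·u = 259.
And Σu·w = 764.
Hence c = 764 / 259 ≈ 2.94981.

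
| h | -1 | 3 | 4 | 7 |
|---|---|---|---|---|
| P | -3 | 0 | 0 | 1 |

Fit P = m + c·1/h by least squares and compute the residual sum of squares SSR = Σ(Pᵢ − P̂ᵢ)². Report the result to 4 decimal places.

Compute the Gram sums: Σ1 = 4, Σ1/h = -23/84, Σ1/h·1/h = 8425/7056.
And ΣP = -2, Σ1/h·P = 22/7.
AᵀA·[m, c]ᵀ = AᵀP becomes [[4, -23/84]; [-23/84, 8425/7056]]·[m, c]ᵀ = [-2, 22/7]ᵀ.
Eliminating c: (8425/7056)·(row 1) − (-23/84)·(row 2) gives (11057/2352)·m = (8425/7056)·(-2) − (-23/84)·(22/7) = -5389/3528, so m = -10778/33171.
Then c = ((22/7) − (-23/84)·(-10778/33171))/(8425/7056) = 28280/11057.
Residuals: -3895/33171, -5834/11057, -10432/33171, 31829/33171; SSR = 43514/33171.

SSR = 1.3118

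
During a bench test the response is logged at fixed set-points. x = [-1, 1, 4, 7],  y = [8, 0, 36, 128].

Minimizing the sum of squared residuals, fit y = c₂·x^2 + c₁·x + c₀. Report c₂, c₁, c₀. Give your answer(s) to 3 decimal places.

Entries of MᵀM: Σx^2·x^2 = 2659, Σx^2·x = 407, Σx^2 = 67, Σx·x = 67, Σx = 11, Σ1 = 4.
For Mᵀy: Σx^2·y = 6856, Σx·y = 1032, Σy = 172.
Row-reducing yields c₂ = 1198/381, c₁ = -1466/381, c₀ = 116/127.

c₂ = 3.144, c₁ = -3.848, c₀ = 0.913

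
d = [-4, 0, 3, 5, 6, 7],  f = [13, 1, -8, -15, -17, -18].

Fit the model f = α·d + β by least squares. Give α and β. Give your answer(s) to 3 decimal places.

Sums needed: Σd·d = 135, Σd = 17, Σ1 = 6.
Moment sums: Σd·f = -379, Σf = -44.
det = 135·6 − 17² = 521.
α = ((-379)·6 − 17·(-44))/521 = -1526/521; β = (135·(-44) − 17·(-379))/521 = 503/521.

α = -2.929, β = 0.965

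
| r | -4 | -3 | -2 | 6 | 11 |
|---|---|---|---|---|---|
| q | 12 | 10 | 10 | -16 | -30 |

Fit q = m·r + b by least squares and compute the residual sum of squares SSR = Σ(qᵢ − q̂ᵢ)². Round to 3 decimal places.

SSR = 8.129

The normal system XᵀX·[m, b]ᵀ = Xᵀq is [[186, 8]; [8, 5]]·[m, b]ᵀ = [-524, -14]ᵀ.
Δ = 186·5 − 8² = 866.
m = ((-524)·5 − 8·(-14))/866 = -1254/433; b = (186·(-14) − 8·(-524))/866 = 794/433.
Residuals: -614/433, -226/433, 1028/433, -198/433, 10/433; SSR = 3520/433.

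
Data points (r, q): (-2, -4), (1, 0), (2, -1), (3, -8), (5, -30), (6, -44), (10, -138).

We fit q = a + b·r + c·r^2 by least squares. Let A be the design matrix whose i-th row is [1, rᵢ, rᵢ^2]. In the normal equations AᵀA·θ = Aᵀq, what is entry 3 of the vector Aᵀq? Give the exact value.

-16226

Entry 3 ↔ basis r^2, so (Aᵀq)_{3} = Σᵢ (r^2)·qᵢ = (4)·(-4) + (1)·(0) + (4)·(-1) + (9)·(-8) + (25)·(-30) + (36)·(-44) + (100)·(-138) = -16226.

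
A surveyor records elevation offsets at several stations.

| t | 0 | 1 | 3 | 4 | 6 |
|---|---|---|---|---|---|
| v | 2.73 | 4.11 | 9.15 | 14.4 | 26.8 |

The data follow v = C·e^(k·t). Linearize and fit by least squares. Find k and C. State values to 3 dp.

Taking logs, ln v = k·t + ln C, so regress ln v on t.
XᵀX = [[62.0000, 14.0000]; [14.0000, 5]], rhs = [38.4540, 10.5871]ᵀ  (here Σt = 14.0000, Σ(t)² = 62.0000, Σln v = 10.5871, Σt·ln v = 38.4540).
Δ = 62.0000·5 − (14.0000)² = 114.0000; k = (38.4540·5 − 14.0000·10.5871)/114.0000 = 0.38641, ln C = (62.0000·10.5871 − 14.0000·38.4540)/114.0000 = 1.03548, so C = exp(1.03548) = 2.81646.

k = 0.386, C = 2.816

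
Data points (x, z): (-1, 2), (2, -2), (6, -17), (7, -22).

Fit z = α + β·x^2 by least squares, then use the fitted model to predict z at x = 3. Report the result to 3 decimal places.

ẑ = -3.208

MᵀM·[α, β]ᵀ = Mᵀz reads: 4·α + 90·β = -39;  90·α + 3714·β = -1696.
(Σ1 = 4, Σx^2 = 90, Σx^2·x^2 = 3714, Σz = -39, Σx^2·z = -1696.)
det = 4·3714 − 90² = 6756.
α = ((-39)·3714 − 90·(-1696))/6756 = 1299/1126; β = (4·(-1696) − 90·(-39))/6756 = -1637/3378.
At x = 3: ẑ = (1299/1126)·(1) + (-1637/3378)·(9) = -1806/563.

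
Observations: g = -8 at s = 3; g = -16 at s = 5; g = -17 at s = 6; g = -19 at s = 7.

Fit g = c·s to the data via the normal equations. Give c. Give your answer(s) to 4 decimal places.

c = -2.8487

With design matrix M, MᵀM = [[119]] and Mᵀg = [-339]ᵀ.
Hence c = -339 / 119 ≈ -2.84874.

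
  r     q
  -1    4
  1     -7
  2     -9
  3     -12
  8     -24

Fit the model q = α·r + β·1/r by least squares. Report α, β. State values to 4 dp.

α = -3.0617, β = -3.0259

The normal equations are: 79·α + 5·β = -257;  5·α + (1369/576)·β = -45/2.
(Σr·r = 79, Σr·1/r = 5, Σ1/r·1/r = 1369/576, Σr·q = -257, Σ1/r·q = -45/2.)
Determinant 79·(1369/576) − 5² = 93751/576.
α = ((-257)·(1369/576) − 5·(-45/2))/(93751/576) = -287033/93751; β = (79·(-45/2) − 5·(-257))/(93751/576) = -283680/93751.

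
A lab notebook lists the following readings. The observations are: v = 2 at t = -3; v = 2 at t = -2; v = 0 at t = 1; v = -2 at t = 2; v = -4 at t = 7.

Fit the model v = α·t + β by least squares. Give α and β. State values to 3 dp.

Setting ∂/∂α … = 0 gives: 67·α + 5·β = -42;  5·α + 5·β = -2.
(Σt·t = 67, Σt = 5, Σ1 = 5, Σt·v = -42, Σv = -2.)
Determinant 67·5 − 5² = 310.
α = ((-42)·5 − 5·(-2))/310 = -20/31; β = (67·(-2) − 5·(-42))/310 = 38/155.

α = -0.645, β = 0.245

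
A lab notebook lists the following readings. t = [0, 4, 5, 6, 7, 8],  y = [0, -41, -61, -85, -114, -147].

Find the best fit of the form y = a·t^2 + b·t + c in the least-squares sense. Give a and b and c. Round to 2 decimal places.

a = -2.05, b = -1.93, c = -0.07

From the data, Σt^2·t^2 = 8674, Σt^2·t = 1260, Σt^2 = 190, Σt·t = 190, Σt = 30, Σ1 = 6.
Right-hand side: Σt^2·y = -20235, Σt·y = -2953, Σy = -448.
Normal equations: [[8674, 1260, 190]; [1260, 190, 30]; [190, 30, 6]]·[a, b, c]ᵀ = [-20235, -2953, -448]ᵀ.
Inverting the 3×3 Gram matrix, [a, b, c]ᵀ = [-6271/3058, -29543/15290, -103/1529]ᵀ.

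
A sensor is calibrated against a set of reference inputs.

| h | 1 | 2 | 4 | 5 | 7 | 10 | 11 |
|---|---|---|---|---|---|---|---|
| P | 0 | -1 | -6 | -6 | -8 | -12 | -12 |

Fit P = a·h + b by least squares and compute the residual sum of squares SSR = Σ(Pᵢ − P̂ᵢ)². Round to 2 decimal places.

Entries of MᵀM: Σh·h = 316, Σh = 40, Σ1 = 7.
Moment sums: Σh·P = -364, ΣP = -45.
MᵀM·[a, b]ᵀ = MᵀP becomes [[316, 40]; [40, 7]]·[a, b]ᵀ = [-364, -45]ᵀ.
det = 316·7 − 40² = 612.
a = ((-364)·7 − 40·(-45))/612 = -11/9; b = (316·(-45) − 40·(-364))/612 = 5/9.
Residuals: 2/3, 8/9, -5/3, -4/9, 0, -1/3, 8/9; SSR = 46/9.

SSR = 5.11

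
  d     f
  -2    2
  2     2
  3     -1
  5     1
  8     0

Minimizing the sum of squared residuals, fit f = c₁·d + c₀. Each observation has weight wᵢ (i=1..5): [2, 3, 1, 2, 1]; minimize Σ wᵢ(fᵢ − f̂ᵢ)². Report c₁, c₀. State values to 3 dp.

From the data, Σwᵢ·d·d = 143, Σwᵢ·d = 23, Σwᵢ·1 = 9.
Right-hand side: Σwᵢ·d·f = 11, Σwᵢ·f = 11.
So MᵀWM·[c₁, c₀]ᵀ = MᵀWf: [[143, 23]; [23, 9]]·[c₁, c₀]ᵀ = [11, 11]ᵀ.
det = 143·9 − 23² = 758.
c₁ = (11·9 − 23·11)/758 = -77/379; c₀ = (143·11 − 23·11)/758 = 660/379.

c₁ = -0.203, c₀ = 1.741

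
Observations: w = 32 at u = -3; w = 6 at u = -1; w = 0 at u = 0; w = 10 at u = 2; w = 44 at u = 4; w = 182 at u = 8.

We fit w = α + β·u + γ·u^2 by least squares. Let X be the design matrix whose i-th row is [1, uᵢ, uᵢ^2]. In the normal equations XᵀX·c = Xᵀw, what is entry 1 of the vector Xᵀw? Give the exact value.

274

Entry 1 ↔ basis 1, so (Xᵀw)_{1} = Σᵢ wᵢ = (1)·(32) + (1)·(6) + (1)·(0) + (1)·(10) + (1)·(44) + (1)·(182) = 274.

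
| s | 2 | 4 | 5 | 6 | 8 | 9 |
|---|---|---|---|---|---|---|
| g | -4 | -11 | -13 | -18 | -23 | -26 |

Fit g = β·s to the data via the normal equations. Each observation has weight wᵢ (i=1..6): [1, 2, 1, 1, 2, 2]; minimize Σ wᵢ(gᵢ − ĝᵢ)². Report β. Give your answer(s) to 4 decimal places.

β = -2.8553

With design matrix M, MᵀWM = [[387]] and MᵀWg = [-1105]ᵀ.
Hence β = -1105 / 387 ≈ -2.8553.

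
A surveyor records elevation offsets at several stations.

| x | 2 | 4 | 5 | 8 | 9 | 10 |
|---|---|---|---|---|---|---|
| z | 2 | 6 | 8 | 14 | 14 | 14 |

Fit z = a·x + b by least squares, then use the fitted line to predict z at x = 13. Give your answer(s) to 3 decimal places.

Forming AᵀA = [[290, 38]; [38, 6]] and Aᵀz = [446, 58]ᵀ gives AᵀA·[a, b]ᵀ = Aᵀz.
Determinant 290·6 − 38² = 296.
a = (446·6 − 38·58)/296 = 59/37; b = (290·58 − 38·446)/296 = -16/37.
At x = 13: ẑ = (59/37)·(13) + (-16/37)·(1) = 751/37.

ẑ = 20.297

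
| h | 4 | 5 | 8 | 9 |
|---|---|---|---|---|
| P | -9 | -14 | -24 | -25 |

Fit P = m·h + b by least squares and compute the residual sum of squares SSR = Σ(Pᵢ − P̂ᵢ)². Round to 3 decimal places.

SSR = 4.059

Sums needed: Σh·h = 186, Σh = 26, Σ1 = 4.
And Σh·P = -523, ΣP = -72.
XᵀX·[m, b]ᵀ = XᵀP becomes [[186, 26]; [26, 4]]·[m, b]ᵀ = [-523, -72]ᵀ.
Δ = 186·4 − 26² = 68.
m = ((-523)·4 − 26·(-72))/68 = -55/17; b = (186·(-72) − 26·(-523))/68 = 103/34.
Residuals: 31/34, -29/34, -39/34, 37/34; SSR = 69/17.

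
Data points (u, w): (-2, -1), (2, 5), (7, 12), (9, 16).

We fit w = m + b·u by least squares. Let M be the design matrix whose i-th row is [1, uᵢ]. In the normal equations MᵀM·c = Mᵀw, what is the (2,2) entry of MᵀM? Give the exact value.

Row 2 ↔ basis u, column 2 ↔ basis u, so (MᵀM)_{2,2} = Σᵢ (u)·(u) = (-2)·(-2) + (2)·(2) + (7)·(7) + (9)·(9) = 138.

138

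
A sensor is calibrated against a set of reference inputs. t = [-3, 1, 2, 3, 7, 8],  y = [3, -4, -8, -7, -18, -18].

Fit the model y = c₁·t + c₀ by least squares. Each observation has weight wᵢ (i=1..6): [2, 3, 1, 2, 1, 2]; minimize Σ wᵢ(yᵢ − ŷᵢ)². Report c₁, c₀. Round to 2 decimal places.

Setting ∂/∂c₁ … = 0 gives: 220·c₁ + 28·c₀ = -502;  28·c₁ + 11·c₀ = -82.
Eliminating c₀: 11·(row 1) − 28·(row 2) gives 1636·c₁ = 11·(-502) − 28·(-82) = -3226, so c₁ = -1613/818.
Then c₀ = ((-82) − 28·(-1613/818))/11 = -996/409.

c₁ = -1.97, c₀ = -2.44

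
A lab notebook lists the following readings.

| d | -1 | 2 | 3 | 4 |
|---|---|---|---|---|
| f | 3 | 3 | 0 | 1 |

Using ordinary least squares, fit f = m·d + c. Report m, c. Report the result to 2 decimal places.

m = -0.50, c = 2.75

Sums needed: Σd·d = 30, Σd = 8, Σ1 = 4.
Moment sums: Σd·f = 7, Σf = 7.
Δ = 30·4 − 8² = 56.
m = (7·4 − 8·7)/56 = -1/2; c = (30·7 − 8·7)/56 = 11/4.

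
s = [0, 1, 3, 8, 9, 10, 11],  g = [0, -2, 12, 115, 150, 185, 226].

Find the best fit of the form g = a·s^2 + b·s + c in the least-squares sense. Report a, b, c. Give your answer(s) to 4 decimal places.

a = 2.0401, b = -1.7569, c = -1.0396

Forming AᵀA = [[35380, 3600, 376]; [3600, 376, 42]; [376, 42, 7]] and Aᵀg = [65462, 6640, 686]ᵀ gives AᵀA·[a, b, c]ᵀ = Aᵀg.
Solving the 3×3 system (Gaussian elimination) gives a = 45465/22286, b = -19577/11143, c = -11584/11143.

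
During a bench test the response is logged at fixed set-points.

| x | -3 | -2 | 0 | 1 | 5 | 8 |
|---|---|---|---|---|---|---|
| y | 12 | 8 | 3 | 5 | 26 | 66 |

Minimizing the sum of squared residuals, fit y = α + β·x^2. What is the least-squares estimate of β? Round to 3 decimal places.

The normal equations are: 6·α + 103·β = 120;  103·α + 4819·β = 5019.
det = 6·4819 − 103² = 18305.
α = (120·4819 − 103·5019)/18305 = 61323/18305; β = (6·5019 − 103·120)/18305 = 17754/18305.

β = 0.970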